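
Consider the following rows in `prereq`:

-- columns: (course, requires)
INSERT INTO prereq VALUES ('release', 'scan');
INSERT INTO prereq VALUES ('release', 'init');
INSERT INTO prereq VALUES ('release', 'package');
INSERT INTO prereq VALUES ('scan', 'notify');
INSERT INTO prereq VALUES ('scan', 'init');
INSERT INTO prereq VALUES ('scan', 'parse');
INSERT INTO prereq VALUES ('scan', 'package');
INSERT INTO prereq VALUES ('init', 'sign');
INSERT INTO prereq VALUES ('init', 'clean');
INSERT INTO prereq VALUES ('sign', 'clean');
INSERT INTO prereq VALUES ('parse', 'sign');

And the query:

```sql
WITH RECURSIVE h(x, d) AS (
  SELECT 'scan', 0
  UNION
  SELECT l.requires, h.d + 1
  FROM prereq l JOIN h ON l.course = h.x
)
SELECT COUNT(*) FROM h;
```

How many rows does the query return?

Base: (scan, d=0).
Iteration 1: edges from {scan} -> (init, d=1), (notify, d=1), (package, d=1), (parse, d=1).
Iteration 2: edges from {init,notify,package,parse} -> (clean, d=2), (sign, d=2). [UNION drops 1 duplicate row(s)]
Iteration 3: edges from {clean,sign} -> (clean, d=3).
Iteration 4: no outgoing edges from {clean}; recursion stops.
Total rows emitted: 8.

8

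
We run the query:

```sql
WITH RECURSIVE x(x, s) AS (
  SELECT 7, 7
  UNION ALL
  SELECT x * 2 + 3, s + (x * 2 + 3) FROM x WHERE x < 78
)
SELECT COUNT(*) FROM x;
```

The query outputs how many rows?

Base: x=7, s=7.
Iteration 1: 7 < 78 holds -> x = 7 * 2 + 3 = 17, s = 7 + 17 = 24.
Iteration 2: 17 < 78 holds -> x = 17 * 2 + 3 = 37, s = 24 + 37 = 61.
Iteration 3: 37 < 78 holds -> x = 37 * 2 + 3 = 77, s = 61 + 77 = 138.
Iteration 4: 77 < 78 holds -> x = 77 * 2 + 3 = 157, s = 138 + 157 = 295.
Iteration 5: 157 < 78 fails; recursion stops.
Total rows emitted: 5.

5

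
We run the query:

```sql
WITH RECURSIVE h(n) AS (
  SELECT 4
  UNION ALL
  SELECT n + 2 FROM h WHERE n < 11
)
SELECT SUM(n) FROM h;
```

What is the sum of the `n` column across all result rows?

Base: n=4.
Iteration 1: 4 < 11 holds -> n = 4 + 2 = 6.
Iteration 2: 6 < 11 holds -> n = 6 + 2 = 8.
Iteration 3: 8 < 11 holds -> n = 8 + 2 = 10.
Iteration 4: 10 < 11 holds -> n = 10 + 2 = 12.
Iteration 5: 12 < 11 fails; recursion stops.
SUM(n) = 4 + 6 + 8 + 10 + 12 = 40.

40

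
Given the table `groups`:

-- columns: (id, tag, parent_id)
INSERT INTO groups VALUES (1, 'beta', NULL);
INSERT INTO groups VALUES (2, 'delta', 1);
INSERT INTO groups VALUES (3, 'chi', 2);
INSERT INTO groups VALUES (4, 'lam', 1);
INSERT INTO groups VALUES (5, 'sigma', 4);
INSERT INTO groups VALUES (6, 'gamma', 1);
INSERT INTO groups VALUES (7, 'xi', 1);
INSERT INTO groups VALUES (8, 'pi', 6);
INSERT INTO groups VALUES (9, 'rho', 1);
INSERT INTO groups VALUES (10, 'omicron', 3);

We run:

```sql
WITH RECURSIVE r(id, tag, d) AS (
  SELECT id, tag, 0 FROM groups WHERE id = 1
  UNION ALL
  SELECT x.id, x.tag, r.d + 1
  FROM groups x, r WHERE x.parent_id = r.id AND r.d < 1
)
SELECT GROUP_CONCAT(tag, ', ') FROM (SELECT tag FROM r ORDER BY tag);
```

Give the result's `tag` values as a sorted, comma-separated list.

Base: id=1 (beta) at d 0.
Iteration 1: rows with parent_id in {1} -> delta (id 2, d 1), lam (id 4, d 1), gamma (id 6, d 1), xi (id 7, d 1), rho (id 9, d 1).
Iteration 2: d < 1 fails for all current rows; recursion stops.

beta, delta, gamma, lam, rho, xi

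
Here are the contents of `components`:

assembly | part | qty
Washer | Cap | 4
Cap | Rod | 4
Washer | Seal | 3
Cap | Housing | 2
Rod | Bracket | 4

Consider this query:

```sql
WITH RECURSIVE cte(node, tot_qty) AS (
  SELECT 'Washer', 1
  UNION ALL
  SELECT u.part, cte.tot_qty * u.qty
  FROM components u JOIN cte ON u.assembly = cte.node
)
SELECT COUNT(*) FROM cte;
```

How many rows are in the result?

6

Base: (Washer, tot_qty=1).
Iteration 1: components of {Washer} -> Cap = 1*4 = 4, Seal = 1*3 = 3.
Iteration 2: components of {Cap,Seal} -> Housing = 4*2 = 8, Rod = 4*4 = 16.
Iteration 3: components of {Housing,Rod} -> Bracket = 16*4 = 64.
Iteration 4: no further components; recursion stops.
Total rows emitted: 6.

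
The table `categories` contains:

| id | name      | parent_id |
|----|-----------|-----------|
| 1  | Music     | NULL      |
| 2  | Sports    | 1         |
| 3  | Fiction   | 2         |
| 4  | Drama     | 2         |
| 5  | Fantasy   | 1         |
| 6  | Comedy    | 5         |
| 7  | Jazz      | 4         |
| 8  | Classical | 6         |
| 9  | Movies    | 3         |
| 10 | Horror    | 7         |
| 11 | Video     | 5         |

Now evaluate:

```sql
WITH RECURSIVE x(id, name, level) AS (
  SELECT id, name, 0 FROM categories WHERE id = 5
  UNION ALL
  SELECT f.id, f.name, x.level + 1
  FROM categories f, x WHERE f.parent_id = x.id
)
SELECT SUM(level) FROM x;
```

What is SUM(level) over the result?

Base: id=5 (Fantasy) at level 0.
Iteration 1: rows with parent_id in {5} -> Comedy (id 6, level 1), Video (id 11, level 1).
Iteration 2: rows with parent_id in {6,11} -> Classical (id 8, level 2).
Iteration 3: no rows with parent_id in {8}; recursion stops.
SUM(level) = 0 + 1 + 1 + 2 = 4.

4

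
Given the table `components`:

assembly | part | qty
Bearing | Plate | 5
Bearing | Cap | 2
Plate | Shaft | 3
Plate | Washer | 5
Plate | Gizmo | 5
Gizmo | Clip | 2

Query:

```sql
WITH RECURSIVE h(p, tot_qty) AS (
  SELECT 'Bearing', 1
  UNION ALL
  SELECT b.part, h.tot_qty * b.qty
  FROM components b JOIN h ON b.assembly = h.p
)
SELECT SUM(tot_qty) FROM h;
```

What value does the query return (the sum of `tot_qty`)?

Base: (Bearing, tot_qty=1).
Iteration 1: components of {Bearing} -> Cap = 1*2 = 2, Plate = 1*5 = 5.
Iteration 2: components of {Cap,Plate} -> Gizmo = 5*5 = 25, Shaft = 5*3 = 15, Washer = 5*5 = 25.
Iteration 3: components of {Gizmo,Shaft,Washer} -> Clip = 25*2 = 50.
Iteration 4: no further components; recursion stops.
SUM(tot_qty) = 1 + 5 + 2 + 15 + 25 + 25 + 50 = 123.

123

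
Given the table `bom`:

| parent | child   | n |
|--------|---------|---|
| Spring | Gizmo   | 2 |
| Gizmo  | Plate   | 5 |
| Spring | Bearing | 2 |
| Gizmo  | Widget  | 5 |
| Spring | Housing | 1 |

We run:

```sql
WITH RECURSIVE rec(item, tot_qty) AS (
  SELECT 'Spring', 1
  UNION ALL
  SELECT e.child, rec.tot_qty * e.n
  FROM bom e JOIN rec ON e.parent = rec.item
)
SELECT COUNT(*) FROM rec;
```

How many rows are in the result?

Base: (Spring, tot_qty=1).
Iteration 1: components of {Spring} -> Bearing = 1*2 = 2, Gizmo = 1*2 = 2, Housing = 1*1 = 1.
Iteration 2: components of {Bearing,Gizmo,Housing} -> Plate = 2*5 = 10, Widget = 2*5 = 10.
Iteration 3: no further components; recursion stops.
Total rows emitted: 6.

6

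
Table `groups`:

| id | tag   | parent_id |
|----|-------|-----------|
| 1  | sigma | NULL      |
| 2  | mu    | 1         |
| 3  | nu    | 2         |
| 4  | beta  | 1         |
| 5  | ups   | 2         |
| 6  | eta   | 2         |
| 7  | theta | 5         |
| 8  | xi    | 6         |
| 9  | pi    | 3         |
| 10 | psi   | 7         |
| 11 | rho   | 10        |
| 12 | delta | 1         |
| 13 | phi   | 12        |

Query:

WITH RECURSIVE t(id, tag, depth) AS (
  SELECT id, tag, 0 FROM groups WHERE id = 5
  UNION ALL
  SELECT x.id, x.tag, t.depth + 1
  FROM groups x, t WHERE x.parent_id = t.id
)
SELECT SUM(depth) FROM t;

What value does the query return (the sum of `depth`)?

Base: id=5 (ups) at depth 0.
Iteration 1: rows with parent_id in {5} -> theta (id 7, depth 1).
Iteration 2: rows with parent_id in {7} -> psi (id 10, depth 2).
Iteration 3: rows with parent_id in {10} -> rho (id 11, depth 3).
Iteration 4: no rows with parent_id in {11}; recursion stops.
SUM(depth) = 0 + 1 + 2 + 3 = 6.

6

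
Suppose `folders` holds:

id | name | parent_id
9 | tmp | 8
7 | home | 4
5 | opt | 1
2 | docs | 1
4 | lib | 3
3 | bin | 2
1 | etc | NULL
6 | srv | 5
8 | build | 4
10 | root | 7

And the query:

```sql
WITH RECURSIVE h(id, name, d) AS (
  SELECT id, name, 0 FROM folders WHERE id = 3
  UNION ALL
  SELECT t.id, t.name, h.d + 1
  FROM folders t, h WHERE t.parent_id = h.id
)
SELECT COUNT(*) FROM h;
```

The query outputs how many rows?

6

Base: id=3 (bin) at d 0.
Iteration 1: rows with parent_id in {3} -> lib (id 4, d 1).
Iteration 2: rows with parent_id in {4} -> home (id 7, d 2), build (id 8, d 2).
Iteration 3: rows with parent_id in {7,8} -> tmp (id 9, d 3), root (id 10, d 3).
Iteration 4: no rows with parent_id in {9,10}; recursion stops.
Total rows emitted: 6.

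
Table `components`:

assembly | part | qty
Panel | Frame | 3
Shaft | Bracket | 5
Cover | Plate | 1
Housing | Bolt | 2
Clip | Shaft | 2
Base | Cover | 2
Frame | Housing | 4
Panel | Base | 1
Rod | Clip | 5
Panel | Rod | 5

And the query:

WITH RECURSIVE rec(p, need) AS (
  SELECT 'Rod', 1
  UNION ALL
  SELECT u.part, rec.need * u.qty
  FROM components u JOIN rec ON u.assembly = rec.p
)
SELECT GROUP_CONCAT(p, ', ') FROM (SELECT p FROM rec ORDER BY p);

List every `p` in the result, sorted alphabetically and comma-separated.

Bracket, Clip, Rod, Shaft

Base: (Rod, need=1).
Iteration 1: components of {Rod} -> Clip = 1*5 = 5.
Iteration 2: components of {Clip} -> Shaft = 5*2 = 10.
Iteration 3: components of {Shaft} -> Bracket = 10*5 = 50.
Iteration 4: no further components; recursion stops.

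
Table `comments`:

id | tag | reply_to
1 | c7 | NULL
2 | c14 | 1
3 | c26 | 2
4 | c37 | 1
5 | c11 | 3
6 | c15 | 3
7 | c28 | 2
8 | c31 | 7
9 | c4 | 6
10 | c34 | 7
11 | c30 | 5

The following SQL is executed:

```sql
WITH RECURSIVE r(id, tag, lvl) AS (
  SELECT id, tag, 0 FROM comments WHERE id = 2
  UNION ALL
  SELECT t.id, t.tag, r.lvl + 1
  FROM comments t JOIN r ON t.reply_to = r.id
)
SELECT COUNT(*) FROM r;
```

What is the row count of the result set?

Base: id=2 (c14) at lvl 0.
Iteration 1: rows with reply_to in {2} -> c26 (id 3, lvl 1), c28 (id 7, lvl 1).
Iteration 2: rows with reply_to in {3,7} -> c11 (id 5, lvl 2), c15 (id 6, lvl 2), c31 (id 8, lvl 2), c34 (id 10, lvl 2).
Iteration 3: rows with reply_to in {5,6,8,10} -> c4 (id 9, lvl 3), c30 (id 11, lvl 3).
Iteration 4: no rows with reply_to in {9,11}; recursion stops.
Total rows emitted: 9.

9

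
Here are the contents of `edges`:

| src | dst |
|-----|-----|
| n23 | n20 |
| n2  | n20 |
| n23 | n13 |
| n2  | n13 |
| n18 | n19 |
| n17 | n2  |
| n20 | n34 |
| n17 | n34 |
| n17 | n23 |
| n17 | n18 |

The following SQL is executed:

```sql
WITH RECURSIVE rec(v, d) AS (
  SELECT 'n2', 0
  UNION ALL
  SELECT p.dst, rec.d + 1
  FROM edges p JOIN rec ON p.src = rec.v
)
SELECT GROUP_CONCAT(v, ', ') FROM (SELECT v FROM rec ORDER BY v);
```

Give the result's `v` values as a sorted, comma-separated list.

Base: (n2, d=0).
Iteration 1: edges from {n2} -> (n13, d=1), (n20, d=1).
Iteration 2: edges from {n13,n20} -> (n34, d=2).
Iteration 3: no outgoing edges from {n34}; recursion stops.

n13, n2, n20, n34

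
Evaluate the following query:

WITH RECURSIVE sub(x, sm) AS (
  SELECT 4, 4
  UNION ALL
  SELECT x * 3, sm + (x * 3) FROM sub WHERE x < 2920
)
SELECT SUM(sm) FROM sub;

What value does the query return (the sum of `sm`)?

19664

Base: x=4, sm=4.
Iteration 1: 4 < 2920 holds -> x = 4 * 3 = 12, sm = 4 + 12 = 16.
Iteration 2: 12 < 2920 holds -> x = 12 * 3 = 36, sm = 16 + 36 = 52.
Iteration 3: 36 < 2920 holds -> x = 36 * 3 = 108, sm = 52 + 108 = 160.
Iteration 4: 108 < 2920 holds -> x = 108 * 3 = 324, sm = 160 + 324 = 484.
Iteration 5: 324 < 2920 holds -> x = 324 * 3 = 972, sm = 484 + 972 = 1456.
Iteration 6: 972 < 2920 holds -> x = 972 * 3 = 2916, sm = 1456 + 2916 = 4372.
Iteration 7: 2916 < 2920 holds -> x = 2916 * 3 = 8748, sm = 4372 + 8748 = 13120.
Iteration 8: 8748 < 2920 fails; recursion stops.
SUM(sm) = 4 + 16 + 52 + 160 + 484 + 1456 + 4372 + 13120 = 19664.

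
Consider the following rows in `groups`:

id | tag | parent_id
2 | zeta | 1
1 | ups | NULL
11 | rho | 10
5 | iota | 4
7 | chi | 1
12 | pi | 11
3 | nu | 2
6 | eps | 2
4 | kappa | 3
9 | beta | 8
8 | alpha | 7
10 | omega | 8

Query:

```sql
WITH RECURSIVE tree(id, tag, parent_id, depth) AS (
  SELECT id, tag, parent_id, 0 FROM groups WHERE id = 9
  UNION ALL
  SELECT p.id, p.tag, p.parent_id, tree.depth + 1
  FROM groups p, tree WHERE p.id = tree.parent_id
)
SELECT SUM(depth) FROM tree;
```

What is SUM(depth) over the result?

Base: id=9 (beta), parent_id=8, depth 0.
Iteration 1: join on id=8 -> alpha (id 8, parent_id=7, depth 1).
Iteration 2: join on id=7 -> chi (id 7, parent_id=1, depth 2).
Iteration 3: join on id=1 -> ups (id 1, parent_id=NULL, depth 3).
Iteration 4: parent_id is NULL; no match; recursion stops.
SUM(depth) = 0 + 1 + 2 + 3 = 6.

6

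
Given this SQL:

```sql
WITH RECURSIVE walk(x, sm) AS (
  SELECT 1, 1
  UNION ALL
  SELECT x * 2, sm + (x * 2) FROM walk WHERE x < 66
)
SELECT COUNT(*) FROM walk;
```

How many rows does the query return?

Base: x=1, sm=1.
Iteration 1: 1 < 66 holds -> x = 1 * 2 = 2, sm = 1 + 2 = 3.
Iteration 2: 2 < 66 holds -> x = 2 * 2 = 4, sm = 3 + 4 = 7.
Iteration 3: 4 < 66 holds -> x = 4 * 2 = 8, sm = 7 + 8 = 15.
Iteration 4: 8 < 66 holds -> x = 8 * 2 = 16, sm = 15 + 16 = 31.
Iteration 5: 16 < 66 holds -> x = 16 * 2 = 32, sm = 31 + 32 = 63.
Iteration 6: 32 < 66 holds -> x = 32 * 2 = 64, sm = 63 + 64 = 127.
Iteration 7: 64 < 66 holds -> x = 64 * 2 = 128, sm = 127 + 128 = 255.
Iteration 8: 128 < 66 fails; recursion stops.
Total rows emitted: 8.

8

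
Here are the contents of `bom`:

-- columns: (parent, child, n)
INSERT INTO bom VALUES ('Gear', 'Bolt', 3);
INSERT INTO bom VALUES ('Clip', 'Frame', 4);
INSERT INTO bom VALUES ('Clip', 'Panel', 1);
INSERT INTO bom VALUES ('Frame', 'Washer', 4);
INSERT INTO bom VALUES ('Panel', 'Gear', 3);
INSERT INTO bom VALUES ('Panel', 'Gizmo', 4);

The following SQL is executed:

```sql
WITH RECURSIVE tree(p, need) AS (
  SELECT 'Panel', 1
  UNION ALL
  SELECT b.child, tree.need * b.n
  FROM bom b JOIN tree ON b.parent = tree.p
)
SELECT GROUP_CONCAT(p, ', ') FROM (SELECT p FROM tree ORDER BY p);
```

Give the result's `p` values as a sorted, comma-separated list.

Base: (Panel, need=1).
Iteration 1: components of {Panel} -> Gear = 1*3 = 3, Gizmo = 1*4 = 4.
Iteration 2: components of {Gear,Gizmo} -> Bolt = 3*3 = 9.
Iteration 3: no further components; recursion stops.

Bolt, Gear, Gizmo, Panel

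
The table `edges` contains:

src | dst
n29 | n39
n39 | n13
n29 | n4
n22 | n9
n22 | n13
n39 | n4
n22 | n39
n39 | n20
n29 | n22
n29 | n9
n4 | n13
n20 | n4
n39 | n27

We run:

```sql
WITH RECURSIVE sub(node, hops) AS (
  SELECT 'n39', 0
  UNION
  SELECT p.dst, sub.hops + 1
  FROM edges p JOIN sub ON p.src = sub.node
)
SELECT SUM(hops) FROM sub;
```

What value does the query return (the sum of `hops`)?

Base: (n39, hops=0).
Iteration 1: edges from {n39} -> (n13, hops=1), (n20, hops=1), (n27, hops=1), (n4, hops=1).
Iteration 2: edges from {n13,n20,n27,n4} -> (n13, hops=2), (n4, hops=2).
Iteration 3: edges from {n13,n4} -> (n13, hops=3).
Iteration 4: no outgoing edges from {n13}; recursion stops.
SUM(hops) = 0 + 1 + 1 + 1 + 1 + 2 + 2 + 3 = 11.

11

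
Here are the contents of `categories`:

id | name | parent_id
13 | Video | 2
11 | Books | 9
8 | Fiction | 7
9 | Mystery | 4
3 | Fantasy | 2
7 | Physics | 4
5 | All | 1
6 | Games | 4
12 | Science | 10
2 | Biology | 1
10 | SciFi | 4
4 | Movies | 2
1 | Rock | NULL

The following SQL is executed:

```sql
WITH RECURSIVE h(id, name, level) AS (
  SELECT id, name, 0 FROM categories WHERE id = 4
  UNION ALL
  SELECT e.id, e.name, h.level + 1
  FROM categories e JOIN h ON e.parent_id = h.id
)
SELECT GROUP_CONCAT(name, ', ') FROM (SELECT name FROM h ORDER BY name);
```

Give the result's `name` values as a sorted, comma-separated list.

Base: id=4 (Movies) at level 0.
Iteration 1: rows with parent_id in {4} -> Games (id 6, level 1), Physics (id 7, level 1), Mystery (id 9, level 1), SciFi (id 10, level 1).
Iteration 2: rows with parent_id in {6,7,9,10} -> Fiction (id 8, level 2), Books (id 11, level 2), Science (id 12, level 2).
Iteration 3: no rows with parent_id in {8,11,12}; recursion stops.

Books, Fiction, Games, Movies, Mystery, Physics, SciFi, Science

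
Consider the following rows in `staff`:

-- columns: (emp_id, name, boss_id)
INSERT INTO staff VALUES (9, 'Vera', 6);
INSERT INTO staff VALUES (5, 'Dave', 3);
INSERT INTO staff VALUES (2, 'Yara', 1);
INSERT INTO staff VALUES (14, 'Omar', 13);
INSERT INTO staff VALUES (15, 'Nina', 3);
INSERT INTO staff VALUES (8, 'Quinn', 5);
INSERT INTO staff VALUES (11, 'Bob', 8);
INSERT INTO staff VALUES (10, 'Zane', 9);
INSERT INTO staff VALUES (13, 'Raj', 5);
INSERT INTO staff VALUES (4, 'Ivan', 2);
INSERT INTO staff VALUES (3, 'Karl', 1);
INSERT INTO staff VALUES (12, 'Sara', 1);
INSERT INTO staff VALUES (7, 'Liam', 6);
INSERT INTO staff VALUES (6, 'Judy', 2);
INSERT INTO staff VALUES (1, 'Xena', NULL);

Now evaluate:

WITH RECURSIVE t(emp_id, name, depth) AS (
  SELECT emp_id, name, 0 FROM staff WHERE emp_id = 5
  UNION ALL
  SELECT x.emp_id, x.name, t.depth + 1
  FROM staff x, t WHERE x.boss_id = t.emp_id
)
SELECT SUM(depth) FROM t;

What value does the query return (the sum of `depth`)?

Base: emp_id=5 (Dave) at depth 0.
Iteration 1: rows with boss_id in {5} -> Quinn (id 8, depth 1), Raj (id 13, depth 1).
Iteration 2: rows with boss_id in {8,13} -> Bob (id 11, depth 2), Omar (id 14, depth 2).
Iteration 3: no rows with boss_id in {11,14}; recursion stops.
SUM(depth) = 0 + 1 + 1 + 2 + 2 = 6.

6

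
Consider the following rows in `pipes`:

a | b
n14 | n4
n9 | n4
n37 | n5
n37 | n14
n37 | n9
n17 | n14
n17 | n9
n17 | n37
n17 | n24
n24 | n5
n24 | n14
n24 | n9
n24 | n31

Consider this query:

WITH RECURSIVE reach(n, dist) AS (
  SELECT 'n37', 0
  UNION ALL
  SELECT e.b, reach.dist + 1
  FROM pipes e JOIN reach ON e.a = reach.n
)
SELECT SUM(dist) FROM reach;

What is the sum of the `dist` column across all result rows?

Base: (n37, dist=0).
Iteration 1: edges from {n37} -> (n14, dist=1), (n5, dist=1), (n9, dist=1).
Iteration 2: edges from {n14,n5,n9} -> (n4, dist=2) x2. [UNION ALL keeps all 2 new rows, including repeats]
Iteration 3: no outgoing edges from {n4}; recursion stops.
SUM(dist) = 0 + 1 + 1 + 1 + 2 + 2 = 7.

7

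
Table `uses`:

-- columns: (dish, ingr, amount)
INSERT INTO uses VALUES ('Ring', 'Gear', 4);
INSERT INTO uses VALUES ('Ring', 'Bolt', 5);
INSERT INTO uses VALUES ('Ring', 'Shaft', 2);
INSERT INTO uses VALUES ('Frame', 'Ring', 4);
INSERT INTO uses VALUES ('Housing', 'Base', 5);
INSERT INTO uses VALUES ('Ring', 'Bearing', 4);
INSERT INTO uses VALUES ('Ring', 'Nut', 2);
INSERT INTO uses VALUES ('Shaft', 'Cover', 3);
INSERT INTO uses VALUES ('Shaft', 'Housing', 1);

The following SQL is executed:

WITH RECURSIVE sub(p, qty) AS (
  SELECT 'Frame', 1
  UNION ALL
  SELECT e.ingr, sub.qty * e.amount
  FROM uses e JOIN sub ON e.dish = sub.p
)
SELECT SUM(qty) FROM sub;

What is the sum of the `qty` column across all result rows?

145

Base: (Frame, qty=1).
Iteration 1: components of {Frame} -> Ring = 1*4 = 4.
Iteration 2: components of {Ring} -> Bearing = 4*4 = 16, Bolt = 4*5 = 20, Gear = 4*4 = 16, Nut = 4*2 = 8, Shaft = 4*2 = 8.
Iteration 3: components of {Bearing,Bolt,Gear,Nut,Shaft} -> Cover = 8*3 = 24, Housing = 8*1 = 8.
Iteration 4: components of {Cover,Housing} -> Base = 8*5 = 40.
Iteration 5: no further components; recursion stops.
SUM(qty) = 1 + 4 + 8 + 8 + 16 + 16 + 20 + 8 + 24 + 40 = 145.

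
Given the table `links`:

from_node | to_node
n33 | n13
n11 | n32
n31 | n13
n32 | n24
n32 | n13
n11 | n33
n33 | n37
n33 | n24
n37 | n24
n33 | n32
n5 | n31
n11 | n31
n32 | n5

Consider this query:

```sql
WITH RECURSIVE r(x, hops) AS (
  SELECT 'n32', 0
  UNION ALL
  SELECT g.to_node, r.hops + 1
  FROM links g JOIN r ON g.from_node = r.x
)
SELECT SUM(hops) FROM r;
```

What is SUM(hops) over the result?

8

Base: (n32, hops=0).
Iteration 1: edges from {n32} -> (n13, hops=1), (n24, hops=1), (n5, hops=1).
Iteration 2: edges from {n13,n24,n5} -> (n31, hops=2).
Iteration 3: edges from {n31} -> (n13, hops=3).
Iteration 4: no outgoing edges from {n13}; recursion stops.
SUM(hops) = 0 + 1 + 1 + 1 + 2 + 3 = 8.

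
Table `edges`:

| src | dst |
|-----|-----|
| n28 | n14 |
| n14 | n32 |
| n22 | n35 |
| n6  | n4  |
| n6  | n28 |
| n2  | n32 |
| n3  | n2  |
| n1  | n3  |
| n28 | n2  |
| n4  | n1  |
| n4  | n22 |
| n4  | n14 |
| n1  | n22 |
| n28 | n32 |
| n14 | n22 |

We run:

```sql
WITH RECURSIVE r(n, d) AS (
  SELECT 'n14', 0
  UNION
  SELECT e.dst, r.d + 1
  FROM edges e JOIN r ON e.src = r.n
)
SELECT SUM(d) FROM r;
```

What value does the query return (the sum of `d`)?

Base: (n14, d=0).
Iteration 1: edges from {n14} -> (n22, d=1), (n32, d=1).
Iteration 2: edges from {n22,n32} -> (n35, d=2).
Iteration 3: no outgoing edges from {n35}; recursion stops.
SUM(d) = 0 + 1 + 1 + 2 = 4.

4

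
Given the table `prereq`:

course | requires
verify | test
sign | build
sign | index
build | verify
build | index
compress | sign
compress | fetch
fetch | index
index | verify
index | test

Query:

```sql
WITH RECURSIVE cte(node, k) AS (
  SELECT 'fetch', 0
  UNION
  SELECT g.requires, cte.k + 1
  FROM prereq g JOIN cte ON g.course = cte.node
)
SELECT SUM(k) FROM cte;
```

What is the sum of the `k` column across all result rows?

8

Base: (fetch, k=0).
Iteration 1: edges from {fetch} -> (index, k=1).
Iteration 2: edges from {index} -> (test, k=2), (verify, k=2).
Iteration 3: edges from {test,verify} -> (test, k=3).
Iteration 4: no outgoing edges from {test}; recursion stops.
SUM(k) = 0 + 1 + 2 + 2 + 3 = 8.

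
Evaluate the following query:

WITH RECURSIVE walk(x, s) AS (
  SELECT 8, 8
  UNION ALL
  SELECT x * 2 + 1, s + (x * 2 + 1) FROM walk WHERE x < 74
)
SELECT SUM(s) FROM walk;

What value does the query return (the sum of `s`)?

Base: x=8, s=8.
Iteration 1: 8 < 74 holds -> x = 8 * 2 + 1 = 17, s = 8 + 17 = 25.
Iteration 2: 17 < 74 holds -> x = 17 * 2 + 1 = 35, s = 25 + 35 = 60.
Iteration 3: 35 < 74 holds -> x = 35 * 2 + 1 = 71, s = 60 + 71 = 131.
Iteration 4: 71 < 74 holds -> x = 71 * 2 + 1 = 143, s = 131 + 143 = 274.
Iteration 5: 143 < 74 fails; recursion stops.
SUM(s) = 8 + 25 + 60 + 131 + 274 = 498.

498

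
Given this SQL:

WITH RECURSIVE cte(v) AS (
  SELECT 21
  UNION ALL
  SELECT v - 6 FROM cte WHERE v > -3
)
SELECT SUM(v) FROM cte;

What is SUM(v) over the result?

45

Base: v=21.
Iteration 1: 21 > -3 holds -> v = 21 - 6 = 15.
Iteration 2: 15 > -3 holds -> v = 15 - 6 = 9.
Iteration 3: 9 > -3 holds -> v = 9 - 6 = 3.
Iteration 4: 3 > -3 holds -> v = 3 - 6 = -3.
Iteration 5: -3 > -3 fails; recursion stops.
SUM(v) = 21 + 15 + 9 + 3 + -3 = 45.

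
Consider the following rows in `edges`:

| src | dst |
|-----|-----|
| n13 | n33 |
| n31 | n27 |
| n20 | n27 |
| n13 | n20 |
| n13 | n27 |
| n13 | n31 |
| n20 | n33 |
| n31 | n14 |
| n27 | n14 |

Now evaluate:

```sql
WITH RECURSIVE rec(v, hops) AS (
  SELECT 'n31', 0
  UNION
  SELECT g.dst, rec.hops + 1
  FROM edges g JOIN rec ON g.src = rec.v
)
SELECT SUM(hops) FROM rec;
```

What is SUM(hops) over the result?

4

Base: (n31, hops=0).
Iteration 1: edges from {n31} -> (n14, hops=1), (n27, hops=1).
Iteration 2: edges from {n14,n27} -> (n14, hops=2).
Iteration 3: no outgoing edges from {n14}; recursion stops.
SUM(hops) = 0 + 1 + 1 + 2 = 4.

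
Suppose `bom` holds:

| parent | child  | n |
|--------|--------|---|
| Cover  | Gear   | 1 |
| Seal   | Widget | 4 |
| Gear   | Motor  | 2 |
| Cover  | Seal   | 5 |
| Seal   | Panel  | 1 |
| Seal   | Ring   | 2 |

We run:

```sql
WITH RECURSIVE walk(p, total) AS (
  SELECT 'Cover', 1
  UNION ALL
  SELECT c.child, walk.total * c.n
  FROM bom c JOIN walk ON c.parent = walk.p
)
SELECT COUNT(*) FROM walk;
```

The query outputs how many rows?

Base: (Cover, total=1).
Iteration 1: components of {Cover} -> Gear = 1*1 = 1, Seal = 1*5 = 5.
Iteration 2: components of {Gear,Seal} -> Motor = 1*2 = 2, Panel = 5*1 = 5, Ring = 5*2 = 10, Widget = 5*4 = 20.
Iteration 3: no further components; recursion stops.
Total rows emitted: 7.

7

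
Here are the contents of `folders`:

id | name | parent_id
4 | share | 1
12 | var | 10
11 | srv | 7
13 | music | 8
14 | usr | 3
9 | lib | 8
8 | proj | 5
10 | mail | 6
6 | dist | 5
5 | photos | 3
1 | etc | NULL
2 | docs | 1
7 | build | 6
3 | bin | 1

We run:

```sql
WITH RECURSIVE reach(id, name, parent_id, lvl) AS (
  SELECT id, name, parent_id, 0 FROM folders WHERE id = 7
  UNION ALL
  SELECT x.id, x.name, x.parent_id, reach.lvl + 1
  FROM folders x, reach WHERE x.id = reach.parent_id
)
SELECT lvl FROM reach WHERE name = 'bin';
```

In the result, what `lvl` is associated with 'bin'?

Base: id=7 (build), parent_id=6, lvl 0.
Iteration 1: join on id=6 -> dist (id 6, parent_id=5, lvl 1).
Iteration 2: join on id=5 -> photos (id 5, parent_id=3, lvl 2).
Iteration 3: join on id=3 -> bin (id 3, parent_id=1, lvl 3).
Iteration 4: join on id=1 -> etc (id 1, parent_id=NULL, lvl 4).
Iteration 5: parent_id is NULL; no match; recursion stops.

3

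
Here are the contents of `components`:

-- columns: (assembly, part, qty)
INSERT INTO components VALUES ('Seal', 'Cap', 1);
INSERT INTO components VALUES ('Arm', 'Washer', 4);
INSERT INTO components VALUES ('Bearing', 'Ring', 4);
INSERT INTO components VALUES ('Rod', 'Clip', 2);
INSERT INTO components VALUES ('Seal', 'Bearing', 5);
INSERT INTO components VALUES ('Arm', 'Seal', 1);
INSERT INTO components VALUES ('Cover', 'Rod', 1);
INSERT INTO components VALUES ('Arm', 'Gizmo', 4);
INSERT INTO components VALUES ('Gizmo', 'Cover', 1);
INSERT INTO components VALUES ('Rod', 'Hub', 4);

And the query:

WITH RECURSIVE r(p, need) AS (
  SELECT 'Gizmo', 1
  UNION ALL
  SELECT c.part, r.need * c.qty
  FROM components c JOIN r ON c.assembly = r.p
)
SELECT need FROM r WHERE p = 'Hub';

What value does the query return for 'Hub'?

4

Base: (Gizmo, need=1).
Iteration 1: components of {Gizmo} -> Cover = 1*1 = 1.
Iteration 2: components of {Cover} -> Rod = 1*1 = 1.
Iteration 3: components of {Rod} -> Clip = 1*2 = 2, Hub = 1*4 = 4.
Iteration 4: no further components; recursion stops.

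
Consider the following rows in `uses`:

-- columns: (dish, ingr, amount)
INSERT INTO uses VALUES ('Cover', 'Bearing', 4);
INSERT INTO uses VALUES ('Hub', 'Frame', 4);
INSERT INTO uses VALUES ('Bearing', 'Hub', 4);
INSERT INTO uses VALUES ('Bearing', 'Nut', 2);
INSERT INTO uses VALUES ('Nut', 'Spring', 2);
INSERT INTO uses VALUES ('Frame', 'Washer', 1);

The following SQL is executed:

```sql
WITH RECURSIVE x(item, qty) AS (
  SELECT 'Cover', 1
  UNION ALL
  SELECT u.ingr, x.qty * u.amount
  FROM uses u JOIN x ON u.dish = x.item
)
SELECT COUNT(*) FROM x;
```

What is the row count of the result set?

Base: (Cover, qty=1).
Iteration 1: components of {Cover} -> Bearing = 1*4 = 4.
Iteration 2: components of {Bearing} -> Hub = 4*4 = 16, Nut = 4*2 = 8.
Iteration 3: components of {Hub,Nut} -> Frame = 16*4 = 64, Spring = 8*2 = 16.
Iteration 4: components of {Frame,Spring} -> Washer = 64*1 = 64.
Iteration 5: no further components; recursion stops.
Total rows emitted: 7.

7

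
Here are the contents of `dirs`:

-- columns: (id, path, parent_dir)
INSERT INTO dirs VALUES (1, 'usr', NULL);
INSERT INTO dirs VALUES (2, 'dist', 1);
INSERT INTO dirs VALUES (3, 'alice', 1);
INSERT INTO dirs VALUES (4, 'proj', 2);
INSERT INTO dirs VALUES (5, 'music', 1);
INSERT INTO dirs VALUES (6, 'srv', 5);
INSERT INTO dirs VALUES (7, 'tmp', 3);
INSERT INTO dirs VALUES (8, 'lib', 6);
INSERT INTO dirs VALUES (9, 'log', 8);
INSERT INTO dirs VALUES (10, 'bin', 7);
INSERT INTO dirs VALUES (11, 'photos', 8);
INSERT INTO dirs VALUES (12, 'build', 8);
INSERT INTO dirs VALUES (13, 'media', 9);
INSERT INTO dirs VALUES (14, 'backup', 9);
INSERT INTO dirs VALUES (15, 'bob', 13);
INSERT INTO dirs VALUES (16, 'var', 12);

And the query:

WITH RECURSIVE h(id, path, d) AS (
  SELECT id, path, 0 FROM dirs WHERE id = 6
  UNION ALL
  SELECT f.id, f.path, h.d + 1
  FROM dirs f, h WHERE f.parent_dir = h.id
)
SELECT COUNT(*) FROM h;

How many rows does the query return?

9

Base: id=6 (srv) at d 0.
Iteration 1: rows with parent_dir in {6} -> lib (id 8, d 1).
Iteration 2: rows with parent_dir in {8} -> log (id 9, d 2), photos (id 11, d 2), build (id 12, d 2).
Iteration 3: rows with parent_dir in {9,11,12} -> media (id 13, d 3), backup (id 14, d 3), var (id 16, d 3).
Iteration 4: rows with parent_dir in {13,14,16} -> bob (id 15, d 4).
Iteration 5: no rows with parent_dir in {15}; recursion stops.
Total rows emitted: 9.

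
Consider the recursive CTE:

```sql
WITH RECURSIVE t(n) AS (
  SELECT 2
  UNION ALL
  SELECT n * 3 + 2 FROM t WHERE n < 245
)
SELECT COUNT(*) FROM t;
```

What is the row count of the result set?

6

Base: n=2.
Iteration 1: 2 < 245 holds -> n = 2 * 3 + 2 = 8.
Iteration 2: 8 < 245 holds -> n = 8 * 3 + 2 = 26.
Iteration 3: 26 < 245 holds -> n = 26 * 3 + 2 = 80.
Iteration 4: 80 < 245 holds -> n = 80 * 3 + 2 = 242.
Iteration 5: 242 < 245 holds -> n = 242 * 3 + 2 = 728.
Iteration 6: 728 < 245 fails; recursion stops.
Total rows emitted: 6.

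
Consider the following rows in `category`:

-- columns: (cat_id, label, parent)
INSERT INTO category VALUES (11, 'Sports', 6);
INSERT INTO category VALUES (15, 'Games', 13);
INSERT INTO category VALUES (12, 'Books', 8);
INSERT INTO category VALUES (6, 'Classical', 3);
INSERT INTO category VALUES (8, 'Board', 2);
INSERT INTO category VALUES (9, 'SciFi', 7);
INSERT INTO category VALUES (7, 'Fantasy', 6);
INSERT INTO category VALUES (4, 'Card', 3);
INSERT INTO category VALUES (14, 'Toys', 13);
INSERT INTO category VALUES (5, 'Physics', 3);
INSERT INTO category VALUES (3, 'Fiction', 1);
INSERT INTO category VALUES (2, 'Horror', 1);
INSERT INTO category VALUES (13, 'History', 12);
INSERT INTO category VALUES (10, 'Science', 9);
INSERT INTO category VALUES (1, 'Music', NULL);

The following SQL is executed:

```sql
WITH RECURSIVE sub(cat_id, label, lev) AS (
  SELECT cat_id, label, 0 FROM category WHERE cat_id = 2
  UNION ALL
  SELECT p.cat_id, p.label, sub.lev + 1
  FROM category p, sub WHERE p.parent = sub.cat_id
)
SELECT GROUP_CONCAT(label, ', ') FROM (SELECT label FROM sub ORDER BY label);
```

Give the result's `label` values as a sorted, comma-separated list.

Base: cat_id=2 (Horror) at lev 0.
Iteration 1: rows with parent in {2} -> Board (id 8, lev 1).
Iteration 2: rows with parent in {8} -> Books (id 12, lev 2).
Iteration 3: rows with parent in {12} -> History (id 13, lev 3).
Iteration 4: rows with parent in {13} -> Toys (id 14, lev 4), Games (id 15, lev 4).
Iteration 5: no rows with parent in {14,15}; recursion stops.

Board, Books, Games, History, Horror, Toys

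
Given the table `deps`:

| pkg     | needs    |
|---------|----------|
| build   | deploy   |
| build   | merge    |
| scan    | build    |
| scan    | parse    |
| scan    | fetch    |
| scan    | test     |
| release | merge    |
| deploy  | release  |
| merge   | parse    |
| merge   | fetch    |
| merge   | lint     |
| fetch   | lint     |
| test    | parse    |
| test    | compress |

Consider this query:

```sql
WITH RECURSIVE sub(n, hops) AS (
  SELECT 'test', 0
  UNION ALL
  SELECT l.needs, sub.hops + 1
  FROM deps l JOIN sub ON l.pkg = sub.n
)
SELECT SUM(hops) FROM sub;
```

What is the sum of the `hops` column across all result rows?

Base: (test, hops=0).
Iteration 1: edges from {test} -> (compress, hops=1), (parse, hops=1).
Iteration 2: no outgoing edges from {compress,parse}; recursion stops.
SUM(hops) = 0 + 1 + 1 = 2.

2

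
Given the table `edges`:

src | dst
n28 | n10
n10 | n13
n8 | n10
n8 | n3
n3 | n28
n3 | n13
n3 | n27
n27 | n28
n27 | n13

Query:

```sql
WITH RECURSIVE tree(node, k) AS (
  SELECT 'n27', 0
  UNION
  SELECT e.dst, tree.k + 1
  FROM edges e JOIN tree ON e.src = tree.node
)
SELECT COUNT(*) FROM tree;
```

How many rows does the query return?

5

Base: (n27, k=0).
Iteration 1: edges from {n27} -> (n13, k=1), (n28, k=1).
Iteration 2: edges from {n13,n28} -> (n10, k=2).
Iteration 3: edges from {n10} -> (n13, k=3).
Iteration 4: no outgoing edges from {n13}; recursion stops.
Total rows emitted: 5.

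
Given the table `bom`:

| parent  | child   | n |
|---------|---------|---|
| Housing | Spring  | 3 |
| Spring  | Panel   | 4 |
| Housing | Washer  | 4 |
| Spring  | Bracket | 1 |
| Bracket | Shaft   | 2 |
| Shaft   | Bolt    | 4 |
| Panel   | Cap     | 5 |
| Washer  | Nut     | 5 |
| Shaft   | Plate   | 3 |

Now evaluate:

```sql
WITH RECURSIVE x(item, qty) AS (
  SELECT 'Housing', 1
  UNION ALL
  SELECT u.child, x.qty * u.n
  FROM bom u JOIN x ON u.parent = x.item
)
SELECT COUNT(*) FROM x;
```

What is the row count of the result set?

Base: (Housing, qty=1).
Iteration 1: components of {Housing} -> Spring = 1*3 = 3, Washer = 1*4 = 4.
Iteration 2: components of {Spring,Washer} -> Bracket = 3*1 = 3, Nut = 4*5 = 20, Panel = 3*4 = 12.
Iteration 3: components of {Bracket,Nut,Panel} -> Cap = 12*5 = 60, Shaft = 3*2 = 6.
Iteration 4: components of {Cap,Shaft} -> Bolt = 6*4 = 24, Plate = 6*3 = 18.
Iteration 5: no further components; recursion stops.
Total rows emitted: 10.

10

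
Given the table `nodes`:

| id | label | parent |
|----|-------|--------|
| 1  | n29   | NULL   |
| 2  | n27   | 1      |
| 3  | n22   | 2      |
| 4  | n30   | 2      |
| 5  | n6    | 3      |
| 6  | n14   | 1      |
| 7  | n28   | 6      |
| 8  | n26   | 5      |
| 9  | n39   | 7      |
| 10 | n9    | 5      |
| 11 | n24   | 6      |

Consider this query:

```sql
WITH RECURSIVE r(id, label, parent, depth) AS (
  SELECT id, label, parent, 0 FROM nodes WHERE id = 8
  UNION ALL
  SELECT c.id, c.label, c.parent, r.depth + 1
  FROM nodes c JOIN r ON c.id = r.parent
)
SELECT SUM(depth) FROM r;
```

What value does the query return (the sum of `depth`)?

10

Base: id=8 (n26), parent=5, depth 0.
Iteration 1: join on id=5 -> n6 (id 5, parent=3, depth 1).
Iteration 2: join on id=3 -> n22 (id 3, parent=2, depth 2).
Iteration 3: join on id=2 -> n27 (id 2, parent=1, depth 3).
Iteration 4: join on id=1 -> n29 (id 1, parent=NULL, depth 4).
Iteration 5: parent is NULL; no match; recursion stops.
SUM(depth) = 0 + 1 + 2 + 3 + 4 = 10.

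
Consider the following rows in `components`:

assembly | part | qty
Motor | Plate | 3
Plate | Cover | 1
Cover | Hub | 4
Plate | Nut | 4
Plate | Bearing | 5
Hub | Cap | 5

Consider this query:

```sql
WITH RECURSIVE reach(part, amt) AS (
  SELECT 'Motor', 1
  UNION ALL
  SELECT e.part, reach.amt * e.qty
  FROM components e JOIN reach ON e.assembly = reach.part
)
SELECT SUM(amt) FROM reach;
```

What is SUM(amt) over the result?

Base: (Motor, amt=1).
Iteration 1: components of {Motor} -> Plate = 1*3 = 3.
Iteration 2: components of {Plate} -> Bearing = 3*5 = 15, Cover = 3*1 = 3, Nut = 3*4 = 12.
Iteration 3: components of {Bearing,Cover,Nut} -> Hub = 3*4 = 12.
Iteration 4: components of {Hub} -> Cap = 12*5 = 60.
Iteration 5: no further components; recursion stops.
SUM(amt) = 1 + 3 + 3 + 12 + 15 + 12 + 60 = 106.

106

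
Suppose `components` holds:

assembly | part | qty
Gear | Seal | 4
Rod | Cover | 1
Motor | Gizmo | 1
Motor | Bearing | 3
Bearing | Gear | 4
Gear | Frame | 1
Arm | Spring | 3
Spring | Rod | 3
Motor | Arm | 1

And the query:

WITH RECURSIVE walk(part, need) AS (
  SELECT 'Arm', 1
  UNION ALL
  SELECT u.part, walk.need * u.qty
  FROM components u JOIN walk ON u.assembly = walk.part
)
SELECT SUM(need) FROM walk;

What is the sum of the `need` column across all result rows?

Base: (Arm, need=1).
Iteration 1: components of {Arm} -> Spring = 1*3 = 3.
Iteration 2: components of {Spring} -> Rod = 3*3 = 9.
Iteration 3: components of {Rod} -> Cover = 9*1 = 9.
Iteration 4: no further components; recursion stops.
SUM(need) = 1 + 3 + 9 + 9 = 22.

22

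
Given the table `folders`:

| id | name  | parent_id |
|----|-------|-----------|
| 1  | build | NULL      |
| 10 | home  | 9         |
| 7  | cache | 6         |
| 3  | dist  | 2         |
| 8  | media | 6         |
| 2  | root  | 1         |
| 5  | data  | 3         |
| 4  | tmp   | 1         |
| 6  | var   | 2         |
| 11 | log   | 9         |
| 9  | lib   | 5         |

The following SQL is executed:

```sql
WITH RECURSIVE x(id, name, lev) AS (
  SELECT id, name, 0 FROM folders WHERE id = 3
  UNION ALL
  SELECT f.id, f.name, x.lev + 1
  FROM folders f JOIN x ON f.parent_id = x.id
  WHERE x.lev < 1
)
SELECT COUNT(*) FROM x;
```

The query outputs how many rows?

Base: id=3 (dist) at lev 0.
Iteration 1: rows with parent_id in {3} -> data (id 5, lev 1).
Iteration 2: lev < 1 fails for all current rows; recursion stops.
Total rows emitted: 2.

2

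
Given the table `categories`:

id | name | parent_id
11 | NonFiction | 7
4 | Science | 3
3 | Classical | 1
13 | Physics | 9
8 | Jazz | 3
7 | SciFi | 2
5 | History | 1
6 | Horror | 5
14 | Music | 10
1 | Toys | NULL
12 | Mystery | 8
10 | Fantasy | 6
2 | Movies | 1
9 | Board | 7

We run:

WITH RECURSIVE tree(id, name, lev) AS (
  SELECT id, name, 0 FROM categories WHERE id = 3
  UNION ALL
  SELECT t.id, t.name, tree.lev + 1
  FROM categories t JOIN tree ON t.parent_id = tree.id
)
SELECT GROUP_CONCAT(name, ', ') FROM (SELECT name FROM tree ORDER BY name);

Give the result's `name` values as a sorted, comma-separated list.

Base: id=3 (Classical) at lev 0.
Iteration 1: rows with parent_id in {3} -> Science (id 4, lev 1), Jazz (id 8, lev 1).
Iteration 2: rows with parent_id in {4,8} -> Mystery (id 12, lev 2).
Iteration 3: no rows with parent_id in {12}; recursion stops.

Classical, Jazz, Mystery, Science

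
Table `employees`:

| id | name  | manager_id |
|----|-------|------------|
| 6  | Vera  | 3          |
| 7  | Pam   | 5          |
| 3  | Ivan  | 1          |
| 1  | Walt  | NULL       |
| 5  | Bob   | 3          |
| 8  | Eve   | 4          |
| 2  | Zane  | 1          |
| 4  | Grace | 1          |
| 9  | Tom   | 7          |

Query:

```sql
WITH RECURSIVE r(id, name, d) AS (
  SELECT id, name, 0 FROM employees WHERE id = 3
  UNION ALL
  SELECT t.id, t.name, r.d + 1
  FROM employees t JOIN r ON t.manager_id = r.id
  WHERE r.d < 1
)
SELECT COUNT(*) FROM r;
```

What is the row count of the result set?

3

Base: id=3 (Ivan) at d 0.
Iteration 1: rows with manager_id in {3} -> Bob (id 5, d 1), Vera (id 6, d 1).
Iteration 2: d < 1 fails for all current rows; recursion stops.
Total rows emitted: 3.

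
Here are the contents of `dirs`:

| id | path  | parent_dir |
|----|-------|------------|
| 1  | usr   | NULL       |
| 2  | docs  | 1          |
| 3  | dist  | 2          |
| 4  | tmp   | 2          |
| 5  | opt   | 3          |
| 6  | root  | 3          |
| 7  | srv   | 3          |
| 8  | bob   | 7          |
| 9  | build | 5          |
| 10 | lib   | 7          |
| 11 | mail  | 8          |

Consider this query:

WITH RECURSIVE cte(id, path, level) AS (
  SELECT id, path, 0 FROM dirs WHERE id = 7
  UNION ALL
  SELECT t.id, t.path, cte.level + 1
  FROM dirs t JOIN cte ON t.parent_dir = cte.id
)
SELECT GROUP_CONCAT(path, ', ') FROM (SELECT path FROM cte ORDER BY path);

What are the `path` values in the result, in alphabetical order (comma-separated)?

Base: id=7 (srv) at level 0.
Iteration 1: rows with parent_dir in {7} -> bob (id 8, level 1), lib (id 10, level 1).
Iteration 2: rows with parent_dir in {8,10} -> mail (id 11, level 2).
Iteration 3: no rows with parent_dir in {11}; recursion stops.

bob, lib, mail, srv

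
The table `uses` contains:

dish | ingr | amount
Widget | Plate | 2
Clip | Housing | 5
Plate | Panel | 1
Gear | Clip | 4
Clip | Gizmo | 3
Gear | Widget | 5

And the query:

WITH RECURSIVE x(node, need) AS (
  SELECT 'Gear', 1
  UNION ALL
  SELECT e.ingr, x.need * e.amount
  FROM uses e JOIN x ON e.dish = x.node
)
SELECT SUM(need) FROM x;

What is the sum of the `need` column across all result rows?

62

Base: (Gear, need=1).
Iteration 1: components of {Gear} -> Clip = 1*4 = 4, Widget = 1*5 = 5.
Iteration 2: components of {Clip,Widget} -> Gizmo = 4*3 = 12, Housing = 4*5 = 20, Plate = 5*2 = 10.
Iteration 3: components of {Gizmo,Housing,Plate} -> Panel = 10*1 = 10.
Iteration 4: no further components; recursion stops.
SUM(need) = 1 + 5 + 4 + 10 + 12 + 20 + 10 = 62.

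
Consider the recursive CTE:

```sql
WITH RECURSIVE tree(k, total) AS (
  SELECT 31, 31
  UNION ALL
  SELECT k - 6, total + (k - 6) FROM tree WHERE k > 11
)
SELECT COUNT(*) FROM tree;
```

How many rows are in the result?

Base: k=31, total=31.
Iteration 1: 31 > 11 holds -> k = 31 - 6 = 25, total = 31 + 25 = 56.
Iteration 2: 25 > 11 holds -> k = 25 - 6 = 19, total = 56 + 19 = 75.
Iteration 3: 19 > 11 holds -> k = 19 - 6 = 13, total = 75 + 13 = 88.
Iteration 4: 13 > 11 holds -> k = 13 - 6 = 7, total = 88 + 7 = 95.
Iteration 5: 7 > 11 fails; recursion stops.
Total rows emitted: 5.

5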